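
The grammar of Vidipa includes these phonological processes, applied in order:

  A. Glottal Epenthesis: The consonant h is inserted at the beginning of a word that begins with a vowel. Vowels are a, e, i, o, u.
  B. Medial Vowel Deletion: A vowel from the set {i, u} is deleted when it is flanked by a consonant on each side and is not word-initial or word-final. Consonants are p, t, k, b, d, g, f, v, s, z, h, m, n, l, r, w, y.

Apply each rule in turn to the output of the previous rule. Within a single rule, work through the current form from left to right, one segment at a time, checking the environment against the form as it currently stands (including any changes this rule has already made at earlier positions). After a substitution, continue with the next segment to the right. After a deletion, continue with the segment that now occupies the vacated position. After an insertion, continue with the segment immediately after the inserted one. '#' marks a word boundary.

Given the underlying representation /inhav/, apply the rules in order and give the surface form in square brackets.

A Glottal Epenthesis: [inhav] → [hinhav]
B Medial Vowel Deletion: [hinhav] → [hnhav]

[hnhav]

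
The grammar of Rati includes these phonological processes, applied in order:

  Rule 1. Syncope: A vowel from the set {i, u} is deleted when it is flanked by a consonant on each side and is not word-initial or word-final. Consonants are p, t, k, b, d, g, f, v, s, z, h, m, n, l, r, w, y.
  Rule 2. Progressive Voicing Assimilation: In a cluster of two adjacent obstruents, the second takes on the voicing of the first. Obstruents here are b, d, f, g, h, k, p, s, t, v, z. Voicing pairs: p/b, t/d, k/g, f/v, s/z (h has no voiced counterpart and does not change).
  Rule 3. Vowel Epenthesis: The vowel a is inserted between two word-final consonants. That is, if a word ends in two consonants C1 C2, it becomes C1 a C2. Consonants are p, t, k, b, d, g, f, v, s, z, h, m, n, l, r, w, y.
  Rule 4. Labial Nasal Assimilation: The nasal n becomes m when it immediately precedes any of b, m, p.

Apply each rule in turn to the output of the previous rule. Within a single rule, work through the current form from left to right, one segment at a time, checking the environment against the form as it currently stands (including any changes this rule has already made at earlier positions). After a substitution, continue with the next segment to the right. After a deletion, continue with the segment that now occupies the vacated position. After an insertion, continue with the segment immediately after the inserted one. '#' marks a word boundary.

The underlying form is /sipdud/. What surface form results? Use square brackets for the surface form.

[sptat]

Rule 1 Syncope: [sipdud] → [spdd]
Rule 2 Progressive Voicing Assimilation: [spdd] → [sptt]
Rule 3 Vowel Epenthesis: [sptt] → [sptat]
Rule 4 Labial Nasal Assimilation: no change — [sptat]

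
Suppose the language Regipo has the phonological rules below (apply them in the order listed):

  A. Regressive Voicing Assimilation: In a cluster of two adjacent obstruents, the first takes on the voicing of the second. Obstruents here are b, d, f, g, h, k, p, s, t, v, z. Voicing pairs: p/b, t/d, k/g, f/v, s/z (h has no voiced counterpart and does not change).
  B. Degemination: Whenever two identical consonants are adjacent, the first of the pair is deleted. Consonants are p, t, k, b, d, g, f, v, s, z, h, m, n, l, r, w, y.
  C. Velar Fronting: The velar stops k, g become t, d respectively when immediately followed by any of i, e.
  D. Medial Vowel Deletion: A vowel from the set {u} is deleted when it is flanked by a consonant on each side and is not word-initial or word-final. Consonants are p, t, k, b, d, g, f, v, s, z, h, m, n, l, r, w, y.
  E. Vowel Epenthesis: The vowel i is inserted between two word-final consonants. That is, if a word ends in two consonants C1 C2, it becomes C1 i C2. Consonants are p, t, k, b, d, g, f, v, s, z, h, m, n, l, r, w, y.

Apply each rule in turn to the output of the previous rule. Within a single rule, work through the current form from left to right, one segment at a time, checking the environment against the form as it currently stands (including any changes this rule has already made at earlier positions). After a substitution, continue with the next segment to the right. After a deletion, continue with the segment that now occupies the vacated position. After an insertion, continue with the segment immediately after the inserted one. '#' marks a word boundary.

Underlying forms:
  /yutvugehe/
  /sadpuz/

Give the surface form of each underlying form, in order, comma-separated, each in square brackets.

/yutvugehe/:
  A Regressive Voicing Assimilation: [yutvugehe] → [yudvugehe]
  B Degemination: no change — [yudvugehe]
  C Velar Fronting: [yudvugehe] → [yudvudehe]
  D Medial Vowel Deletion: [yudvudehe] → [ydvdehe]
  E Vowel Epenthesis: no change — [ydvdehe]
/sadpuz/:
  A Regressive Voicing Assimilation: [sadpuz] → [satpuz]
  B Degemination: no change — [satpuz]
  C Velar Fronting: no change — [satpuz]
  D Medial Vowel Deletion: [satpuz] → [satpz]
  E Vowel Epenthesis: [satpz] → [satpiz]

[ydvdehe], [satpiz]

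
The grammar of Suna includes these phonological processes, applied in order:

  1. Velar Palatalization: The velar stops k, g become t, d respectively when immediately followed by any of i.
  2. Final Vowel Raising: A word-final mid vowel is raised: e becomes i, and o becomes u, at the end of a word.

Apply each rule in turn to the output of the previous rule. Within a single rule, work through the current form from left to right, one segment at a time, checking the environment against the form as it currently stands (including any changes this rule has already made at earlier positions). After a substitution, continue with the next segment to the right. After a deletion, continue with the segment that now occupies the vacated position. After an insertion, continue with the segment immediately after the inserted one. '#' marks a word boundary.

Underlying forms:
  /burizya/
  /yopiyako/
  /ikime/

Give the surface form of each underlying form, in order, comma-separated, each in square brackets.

/burizya/:
  1 Velar Palatalization: no change — [burizya]
  2 Final Vowel Raising: no change — [burizya]
/yopiyako/:
  1 Velar Palatalization: no change — [yopiyako]
  2 Final Vowel Raising: [yopiyako] → [yopiyaku]
/ikime/:
  1 Velar Palatalization: [ikime] → [itime]
  2 Final Vowel Raising: [itime] → [itimi]

[burizya], [yopiyaku], [itimi]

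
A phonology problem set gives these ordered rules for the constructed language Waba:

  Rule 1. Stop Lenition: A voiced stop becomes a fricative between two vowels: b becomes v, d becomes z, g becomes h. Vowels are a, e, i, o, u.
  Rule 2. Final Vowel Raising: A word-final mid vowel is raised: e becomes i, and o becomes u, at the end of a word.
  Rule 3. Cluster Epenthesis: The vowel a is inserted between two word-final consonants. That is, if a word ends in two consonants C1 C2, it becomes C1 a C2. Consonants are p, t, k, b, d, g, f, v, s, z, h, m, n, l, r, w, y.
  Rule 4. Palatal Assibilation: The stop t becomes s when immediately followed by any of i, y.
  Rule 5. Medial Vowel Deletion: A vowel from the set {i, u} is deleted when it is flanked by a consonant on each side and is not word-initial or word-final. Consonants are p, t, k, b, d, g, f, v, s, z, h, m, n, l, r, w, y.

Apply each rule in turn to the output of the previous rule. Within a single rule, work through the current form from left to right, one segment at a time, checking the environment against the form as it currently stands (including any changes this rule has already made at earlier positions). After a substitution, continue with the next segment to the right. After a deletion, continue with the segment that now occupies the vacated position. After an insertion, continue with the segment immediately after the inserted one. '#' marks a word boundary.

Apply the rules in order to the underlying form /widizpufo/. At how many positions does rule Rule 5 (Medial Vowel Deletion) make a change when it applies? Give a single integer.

Rule 1 Stop Lenition: [widizpufo] → [wizizpufo]
Rule 2 Final Vowel Raising: [wizizpufo] → [wizizpufu]
Rule 3 Cluster Epenthesis: no change — [wizizpufu]
Rule 4 Palatal Assibilation: no change — [wizizpufu]
Rule 5 Medial Vowel Deletion: [wizizpufu] → [wzzpfu]
Rule Rule 5 changed 3 position(s).

3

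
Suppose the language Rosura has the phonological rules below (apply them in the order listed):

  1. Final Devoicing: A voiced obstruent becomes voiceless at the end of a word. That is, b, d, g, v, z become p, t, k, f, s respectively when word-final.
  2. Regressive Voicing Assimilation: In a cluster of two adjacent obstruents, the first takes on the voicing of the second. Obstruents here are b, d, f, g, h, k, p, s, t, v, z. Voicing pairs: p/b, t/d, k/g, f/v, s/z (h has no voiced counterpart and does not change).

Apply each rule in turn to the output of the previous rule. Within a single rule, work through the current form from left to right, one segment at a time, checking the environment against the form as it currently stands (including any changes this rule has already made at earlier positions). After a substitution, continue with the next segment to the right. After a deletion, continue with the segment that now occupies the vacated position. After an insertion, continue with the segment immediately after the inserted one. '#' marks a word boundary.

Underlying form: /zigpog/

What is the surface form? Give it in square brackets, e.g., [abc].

[zikpok]

1 Final Devoicing: [zigpog] → [zigpok]
2 Regressive Voicing Assimilation: [zigpok] → [zikpok]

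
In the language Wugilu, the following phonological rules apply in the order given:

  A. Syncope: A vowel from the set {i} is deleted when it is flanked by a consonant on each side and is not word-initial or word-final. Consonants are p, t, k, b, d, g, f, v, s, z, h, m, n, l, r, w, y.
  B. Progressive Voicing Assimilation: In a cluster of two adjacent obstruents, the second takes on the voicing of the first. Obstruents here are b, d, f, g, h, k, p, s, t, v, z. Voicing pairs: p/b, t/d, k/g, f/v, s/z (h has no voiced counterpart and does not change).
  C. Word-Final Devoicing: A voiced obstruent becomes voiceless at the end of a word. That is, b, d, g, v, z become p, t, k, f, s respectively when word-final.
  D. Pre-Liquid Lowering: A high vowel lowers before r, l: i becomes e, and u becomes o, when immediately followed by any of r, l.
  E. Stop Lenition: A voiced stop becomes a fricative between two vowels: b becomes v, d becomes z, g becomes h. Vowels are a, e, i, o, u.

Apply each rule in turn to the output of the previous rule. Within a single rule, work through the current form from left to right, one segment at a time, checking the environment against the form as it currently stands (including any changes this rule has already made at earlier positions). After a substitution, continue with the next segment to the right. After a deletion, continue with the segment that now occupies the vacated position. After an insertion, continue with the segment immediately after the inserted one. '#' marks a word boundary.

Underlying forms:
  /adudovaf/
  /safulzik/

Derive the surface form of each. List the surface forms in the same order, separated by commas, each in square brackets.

/adudovaf/:
  A Syncope: no change — [adudovaf]
  B Progressive Voicing Assimilation: no change — [adudovaf]
  C Word-Final Devoicing: no change — [adudovaf]
  D Pre-Liquid Lowering: no change — [adudovaf]
  E Stop Lenition: [adudovaf] → [azuzovaf]
/safulzik/:
  A Syncope: [safulzik] → [safulzk]
  B Progressive Voicing Assimilation: [safulzk] → [safulzg]
  C Word-Final Devoicing: [safulzg] → [safulzk]
  D Pre-Liquid Lowering: [safulzk] → [safolzk]
  E Stop Lenition: no change — [safolzk]

[azuzovaf], [safolzk]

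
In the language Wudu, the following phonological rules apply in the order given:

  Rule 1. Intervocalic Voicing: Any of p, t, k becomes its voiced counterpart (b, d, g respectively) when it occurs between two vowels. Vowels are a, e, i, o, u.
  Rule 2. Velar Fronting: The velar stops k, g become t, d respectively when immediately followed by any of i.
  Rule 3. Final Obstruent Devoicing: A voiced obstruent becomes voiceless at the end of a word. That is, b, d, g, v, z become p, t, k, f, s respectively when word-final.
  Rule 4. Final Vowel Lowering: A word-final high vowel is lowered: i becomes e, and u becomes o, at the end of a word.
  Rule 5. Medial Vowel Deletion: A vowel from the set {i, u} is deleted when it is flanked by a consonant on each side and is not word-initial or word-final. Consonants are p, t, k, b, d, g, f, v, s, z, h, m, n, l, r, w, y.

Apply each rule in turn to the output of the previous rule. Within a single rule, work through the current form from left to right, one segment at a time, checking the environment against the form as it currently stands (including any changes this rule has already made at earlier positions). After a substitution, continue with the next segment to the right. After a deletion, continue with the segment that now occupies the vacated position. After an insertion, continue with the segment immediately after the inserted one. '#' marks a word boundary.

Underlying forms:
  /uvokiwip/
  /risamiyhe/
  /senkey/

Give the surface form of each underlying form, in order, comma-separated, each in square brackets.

[uvodwp], [rsamyhe], [senkey]

/uvokiwip/:
  Rule 1 Intervocalic Voicing: [uvokiwip] → [uvogiwip]
  Rule 2 Velar Fronting: [uvogiwip] → [uvodiwip]
  Rule 3 Final Obstruent Devoicing: no change — [uvodiwip]
  Rule 4 Final Vowel Lowering: no change — [uvodiwip]
  Rule 5 Medial Vowel Deletion: [uvodiwip] → [uvodwp]
/risamiyhe/:
  Rule 1 Intervocalic Voicing: no change — [risamiyhe]
  Rule 2 Velar Fronting: no change — [risamiyhe]
  Rule 3 Final Obstruent Devoicing: no change — [risamiyhe]
  Rule 4 Final Vowel Lowering: no change — [risamiyhe]
  Rule 5 Medial Vowel Deletion: [risamiyhe] → [rsamyhe]
/senkey/:
  Rule 1 Intervocalic Voicing: no change — [senkey]
  Rule 2 Velar Fronting: no change — [senkey]
  Rule 3 Final Obstruent Devoicing: no change — [senkey]
  Rule 4 Final Vowel Lowering: no change — [senkey]
  Rule 5 Medial Vowel Deletion: no change — [senkey]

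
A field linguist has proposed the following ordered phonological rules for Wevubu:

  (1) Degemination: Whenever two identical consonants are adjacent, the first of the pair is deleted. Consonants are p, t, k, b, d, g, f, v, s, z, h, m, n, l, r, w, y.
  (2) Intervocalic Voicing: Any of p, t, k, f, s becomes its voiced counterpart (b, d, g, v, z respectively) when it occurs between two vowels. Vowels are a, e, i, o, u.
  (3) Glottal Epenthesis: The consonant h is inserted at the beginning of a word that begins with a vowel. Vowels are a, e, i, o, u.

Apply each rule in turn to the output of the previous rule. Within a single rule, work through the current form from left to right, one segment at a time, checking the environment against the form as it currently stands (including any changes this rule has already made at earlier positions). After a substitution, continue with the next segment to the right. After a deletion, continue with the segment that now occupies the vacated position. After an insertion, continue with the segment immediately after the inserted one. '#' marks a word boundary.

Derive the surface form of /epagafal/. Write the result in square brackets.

(1) Degemination: no change — [epagafal]
(2) Intervocalic Voicing: [epagafal] → [ebagaval]
(3) Glottal Epenthesis: [ebagaval] → [hebagaval]

[hebagaval]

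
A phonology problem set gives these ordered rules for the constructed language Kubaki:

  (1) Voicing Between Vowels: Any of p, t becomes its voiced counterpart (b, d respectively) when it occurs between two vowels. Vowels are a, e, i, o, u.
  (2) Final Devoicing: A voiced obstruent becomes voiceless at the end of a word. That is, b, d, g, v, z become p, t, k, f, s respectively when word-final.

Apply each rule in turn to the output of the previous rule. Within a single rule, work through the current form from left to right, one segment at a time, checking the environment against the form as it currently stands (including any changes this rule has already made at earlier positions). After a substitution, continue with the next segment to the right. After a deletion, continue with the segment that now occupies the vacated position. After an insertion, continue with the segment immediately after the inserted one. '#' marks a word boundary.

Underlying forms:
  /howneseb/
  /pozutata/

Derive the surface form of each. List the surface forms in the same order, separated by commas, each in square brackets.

/howneseb/:
  (1) Voicing Between Vowels: no change — [howneseb]
  (2) Final Devoicing: [howneseb] → [hownesep]
/pozutata/:
  (1) Voicing Between Vowels: [pozutata] → [pozudada]
  (2) Final Devoicing: no change — [pozudada]

[hownesep], [pozudada]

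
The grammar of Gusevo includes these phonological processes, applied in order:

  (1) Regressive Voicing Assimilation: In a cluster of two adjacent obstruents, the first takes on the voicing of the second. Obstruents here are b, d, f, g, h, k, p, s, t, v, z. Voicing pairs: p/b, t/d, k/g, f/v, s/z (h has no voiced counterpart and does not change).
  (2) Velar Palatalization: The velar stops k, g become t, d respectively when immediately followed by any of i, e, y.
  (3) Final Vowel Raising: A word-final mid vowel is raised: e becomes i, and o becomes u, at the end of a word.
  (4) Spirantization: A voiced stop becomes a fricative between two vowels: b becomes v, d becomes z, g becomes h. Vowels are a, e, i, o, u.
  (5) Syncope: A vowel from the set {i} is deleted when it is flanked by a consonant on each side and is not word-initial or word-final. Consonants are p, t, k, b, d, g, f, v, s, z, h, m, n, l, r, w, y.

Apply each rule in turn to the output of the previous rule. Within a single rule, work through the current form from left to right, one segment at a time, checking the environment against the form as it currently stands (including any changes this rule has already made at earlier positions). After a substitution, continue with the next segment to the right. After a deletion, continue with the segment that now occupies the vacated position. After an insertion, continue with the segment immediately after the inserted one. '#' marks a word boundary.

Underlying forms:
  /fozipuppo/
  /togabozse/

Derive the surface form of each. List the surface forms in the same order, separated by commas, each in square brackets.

/fozipuppo/:
  (1) Regressive Voicing Assimilation: no change — [fozipuppo]
  (2) Velar Palatalization: no change — [fozipuppo]
  (3) Final Vowel Raising: [fozipuppo] → [fozipuppu]
  (4) Spirantization: no change — [fozipuppu]
  (5) Syncope: [fozipuppu] → [fozpuppu]
/togabozse/:
  (1) Regressive Voicing Assimilation: [togabozse] → [togabosse]
  (2) Velar Palatalization: no change — [togabosse]
  (3) Final Vowel Raising: [togabosse] → [togabossi]
  (4) Spirantization: [togabossi] → [tohavossi]
  (5) Syncope: no change — [tohavossi]

[fozpuppu], [tohavossi]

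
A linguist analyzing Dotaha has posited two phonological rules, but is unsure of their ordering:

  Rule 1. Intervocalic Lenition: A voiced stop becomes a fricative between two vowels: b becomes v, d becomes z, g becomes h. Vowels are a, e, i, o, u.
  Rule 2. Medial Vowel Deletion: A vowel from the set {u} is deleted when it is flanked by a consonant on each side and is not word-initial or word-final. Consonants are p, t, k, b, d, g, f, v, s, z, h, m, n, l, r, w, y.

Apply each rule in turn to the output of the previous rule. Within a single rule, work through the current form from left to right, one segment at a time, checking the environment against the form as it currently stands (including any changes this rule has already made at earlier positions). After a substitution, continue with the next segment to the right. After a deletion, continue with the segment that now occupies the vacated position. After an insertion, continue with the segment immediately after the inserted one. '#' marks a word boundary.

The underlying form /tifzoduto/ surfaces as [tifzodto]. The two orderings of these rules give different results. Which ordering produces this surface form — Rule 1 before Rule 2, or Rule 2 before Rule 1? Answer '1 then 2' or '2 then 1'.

Order 1 then 2:
  1 Intervocalic Lenition: [tifzoduto] → [tifzozuto]
  2 Medial Vowel Deletion: [tifzozuto] → [tifzozto]
  result: [tifzozto]
Order 2 then 1:
  2 Medial Vowel Deletion: [tifzoduto] → [tifzodto]
  1 Intervocalic Lenition: no change — [tifzodto]
  result: [tifzodto]

2 then 1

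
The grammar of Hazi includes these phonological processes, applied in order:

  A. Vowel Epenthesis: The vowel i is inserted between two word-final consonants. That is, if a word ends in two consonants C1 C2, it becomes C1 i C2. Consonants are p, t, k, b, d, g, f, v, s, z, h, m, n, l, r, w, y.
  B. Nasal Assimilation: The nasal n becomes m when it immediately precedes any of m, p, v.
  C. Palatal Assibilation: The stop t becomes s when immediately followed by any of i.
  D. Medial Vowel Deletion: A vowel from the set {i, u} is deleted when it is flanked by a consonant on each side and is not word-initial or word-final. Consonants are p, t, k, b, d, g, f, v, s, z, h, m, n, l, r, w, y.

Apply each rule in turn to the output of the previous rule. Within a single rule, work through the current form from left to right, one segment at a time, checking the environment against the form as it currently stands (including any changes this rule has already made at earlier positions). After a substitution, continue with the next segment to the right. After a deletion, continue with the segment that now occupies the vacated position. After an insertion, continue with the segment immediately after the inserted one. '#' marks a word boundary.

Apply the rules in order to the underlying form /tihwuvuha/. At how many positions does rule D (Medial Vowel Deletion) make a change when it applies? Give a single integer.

3

A Vowel Epenthesis: no change — [tihwuvuha]
B Nasal Assimilation: no change — [tihwuvuha]
C Palatal Assibilation: [tihwuvuha] → [sihwuvuha]
D Medial Vowel Deletion: [sihwuvuha] → [shwvha]
Rule D changed 3 position(s).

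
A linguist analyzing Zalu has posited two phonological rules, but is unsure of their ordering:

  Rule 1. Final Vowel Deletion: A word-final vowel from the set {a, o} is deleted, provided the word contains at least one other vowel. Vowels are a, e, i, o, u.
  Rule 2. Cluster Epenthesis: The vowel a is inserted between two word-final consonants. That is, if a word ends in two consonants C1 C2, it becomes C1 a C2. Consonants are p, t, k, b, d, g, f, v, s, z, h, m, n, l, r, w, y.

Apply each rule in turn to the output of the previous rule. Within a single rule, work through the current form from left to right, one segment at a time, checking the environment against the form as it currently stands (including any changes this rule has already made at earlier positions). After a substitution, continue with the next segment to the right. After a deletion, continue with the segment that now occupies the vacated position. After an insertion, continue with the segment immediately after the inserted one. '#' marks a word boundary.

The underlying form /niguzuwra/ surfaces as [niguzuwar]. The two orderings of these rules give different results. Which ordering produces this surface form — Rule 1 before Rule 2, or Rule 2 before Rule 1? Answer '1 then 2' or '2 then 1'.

1 then 2

Order 1 then 2:
  1 Final Vowel Deletion: [niguzuwra] → [niguzuwr]
  2 Cluster Epenthesis: [niguzuwr] → [niguzuwar]
  result: [niguzuwar]
Order 2 then 1:
  2 Cluster Epenthesis: no change — [niguzuwra]
  1 Final Vowel Deletion: [niguzuwra] → [niguzuwr]
  result: [niguzuwr]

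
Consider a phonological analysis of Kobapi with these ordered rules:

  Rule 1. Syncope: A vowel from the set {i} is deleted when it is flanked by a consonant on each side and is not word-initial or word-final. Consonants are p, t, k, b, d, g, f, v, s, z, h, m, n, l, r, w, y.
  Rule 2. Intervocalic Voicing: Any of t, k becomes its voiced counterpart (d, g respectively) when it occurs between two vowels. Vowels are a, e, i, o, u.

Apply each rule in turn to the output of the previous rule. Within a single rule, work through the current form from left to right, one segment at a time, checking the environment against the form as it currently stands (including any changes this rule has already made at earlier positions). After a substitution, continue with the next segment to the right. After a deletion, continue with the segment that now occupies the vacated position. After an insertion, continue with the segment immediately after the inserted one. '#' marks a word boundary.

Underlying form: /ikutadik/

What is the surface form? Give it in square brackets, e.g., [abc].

[igudadk]

Rule 1 Syncope: [ikutadik] → [ikutadk]
Rule 2 Intervocalic Voicing: [ikutadk] → [igudadk]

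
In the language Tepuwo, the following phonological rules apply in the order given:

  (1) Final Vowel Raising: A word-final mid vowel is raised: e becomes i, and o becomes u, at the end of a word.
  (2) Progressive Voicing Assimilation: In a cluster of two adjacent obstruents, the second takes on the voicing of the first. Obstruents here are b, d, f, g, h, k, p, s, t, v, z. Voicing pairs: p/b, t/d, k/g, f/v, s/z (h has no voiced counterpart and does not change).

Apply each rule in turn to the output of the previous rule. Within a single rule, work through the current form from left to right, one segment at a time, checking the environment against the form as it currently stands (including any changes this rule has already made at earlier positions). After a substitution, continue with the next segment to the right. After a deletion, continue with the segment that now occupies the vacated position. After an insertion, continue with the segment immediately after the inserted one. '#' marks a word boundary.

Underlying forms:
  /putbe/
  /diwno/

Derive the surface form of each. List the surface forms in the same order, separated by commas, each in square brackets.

[putpi], [diwnu]

/putbe/:
  (1) Final Vowel Raising: [putbe] → [putbi]
  (2) Progressive Voicing Assimilation: [putbi] → [putpi]
/diwno/:
  (1) Final Vowel Raising: [diwno] → [diwnu]
  (2) Progressive Voicing Assimilation: no change — [diwnu]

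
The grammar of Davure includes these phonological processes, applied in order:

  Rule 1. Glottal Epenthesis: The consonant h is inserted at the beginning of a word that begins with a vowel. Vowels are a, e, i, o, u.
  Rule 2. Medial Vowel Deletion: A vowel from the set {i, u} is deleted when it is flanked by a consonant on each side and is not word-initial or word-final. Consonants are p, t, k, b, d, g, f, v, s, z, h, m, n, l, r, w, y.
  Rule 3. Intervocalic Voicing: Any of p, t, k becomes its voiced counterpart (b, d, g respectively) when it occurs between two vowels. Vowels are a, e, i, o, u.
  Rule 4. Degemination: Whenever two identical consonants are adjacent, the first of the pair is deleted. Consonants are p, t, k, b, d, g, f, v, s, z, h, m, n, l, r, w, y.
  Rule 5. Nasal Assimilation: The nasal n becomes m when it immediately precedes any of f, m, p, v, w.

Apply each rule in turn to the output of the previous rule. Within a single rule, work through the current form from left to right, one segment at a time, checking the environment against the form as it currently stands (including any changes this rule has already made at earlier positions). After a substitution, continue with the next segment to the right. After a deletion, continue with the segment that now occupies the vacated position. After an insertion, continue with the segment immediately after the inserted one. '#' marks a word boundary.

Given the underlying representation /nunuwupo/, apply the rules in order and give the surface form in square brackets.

Rule 1 Glottal Epenthesis: no change — [nunuwupo]
Rule 2 Medial Vowel Deletion: [nunuwupo] → [nnwpo]
Rule 3 Intervocalic Voicing: no change — [nnwpo]
Rule 4 Degemination: [nnwpo] → [nwpo]
Rule 5 Nasal Assimilation: [nwpo] → [mwpo]

[mwpo]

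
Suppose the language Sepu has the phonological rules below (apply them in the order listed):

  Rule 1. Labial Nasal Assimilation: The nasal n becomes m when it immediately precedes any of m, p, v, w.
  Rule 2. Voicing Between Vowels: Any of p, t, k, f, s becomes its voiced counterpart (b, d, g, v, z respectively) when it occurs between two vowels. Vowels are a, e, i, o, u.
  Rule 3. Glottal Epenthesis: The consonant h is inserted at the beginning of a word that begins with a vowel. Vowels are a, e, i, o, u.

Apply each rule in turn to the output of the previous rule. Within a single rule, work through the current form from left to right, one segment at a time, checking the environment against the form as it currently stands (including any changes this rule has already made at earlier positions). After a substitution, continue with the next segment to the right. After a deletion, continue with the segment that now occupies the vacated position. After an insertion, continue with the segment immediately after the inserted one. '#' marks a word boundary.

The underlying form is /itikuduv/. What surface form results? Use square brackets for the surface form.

[hidiguduv]

Rule 1 Labial Nasal Assimilation: no change — [itikuduv]
Rule 2 Voicing Between Vowels: [itikuduv] → [idiguduv]
Rule 3 Glottal Epenthesis: [idiguduv] → [hidiguduv]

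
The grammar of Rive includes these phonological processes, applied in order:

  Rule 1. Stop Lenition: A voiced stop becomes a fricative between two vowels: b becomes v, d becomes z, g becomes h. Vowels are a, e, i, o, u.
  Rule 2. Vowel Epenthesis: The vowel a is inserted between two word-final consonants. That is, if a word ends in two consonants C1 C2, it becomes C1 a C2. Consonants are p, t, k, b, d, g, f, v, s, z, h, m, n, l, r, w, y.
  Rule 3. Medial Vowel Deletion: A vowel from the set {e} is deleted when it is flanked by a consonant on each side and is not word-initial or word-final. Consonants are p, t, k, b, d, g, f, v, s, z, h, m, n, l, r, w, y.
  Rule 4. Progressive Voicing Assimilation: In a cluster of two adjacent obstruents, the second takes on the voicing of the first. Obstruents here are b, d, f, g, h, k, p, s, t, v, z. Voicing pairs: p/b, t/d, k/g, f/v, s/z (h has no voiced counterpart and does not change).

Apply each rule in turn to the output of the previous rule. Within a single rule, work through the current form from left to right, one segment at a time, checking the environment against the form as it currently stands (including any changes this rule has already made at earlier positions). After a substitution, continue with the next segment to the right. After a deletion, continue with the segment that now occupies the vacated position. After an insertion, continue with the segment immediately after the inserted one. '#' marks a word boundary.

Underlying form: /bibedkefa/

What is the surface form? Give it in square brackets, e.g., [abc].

Rule 1 Stop Lenition: [bibedkefa] → [bivedkefa]
Rule 2 Vowel Epenthesis: no change — [bivedkefa]
Rule 3 Medial Vowel Deletion: [bivedkefa] → [bivdkfa]
Rule 4 Progressive Voicing Assimilation: [bivdkfa] → [bivdgva]

[bivdgva]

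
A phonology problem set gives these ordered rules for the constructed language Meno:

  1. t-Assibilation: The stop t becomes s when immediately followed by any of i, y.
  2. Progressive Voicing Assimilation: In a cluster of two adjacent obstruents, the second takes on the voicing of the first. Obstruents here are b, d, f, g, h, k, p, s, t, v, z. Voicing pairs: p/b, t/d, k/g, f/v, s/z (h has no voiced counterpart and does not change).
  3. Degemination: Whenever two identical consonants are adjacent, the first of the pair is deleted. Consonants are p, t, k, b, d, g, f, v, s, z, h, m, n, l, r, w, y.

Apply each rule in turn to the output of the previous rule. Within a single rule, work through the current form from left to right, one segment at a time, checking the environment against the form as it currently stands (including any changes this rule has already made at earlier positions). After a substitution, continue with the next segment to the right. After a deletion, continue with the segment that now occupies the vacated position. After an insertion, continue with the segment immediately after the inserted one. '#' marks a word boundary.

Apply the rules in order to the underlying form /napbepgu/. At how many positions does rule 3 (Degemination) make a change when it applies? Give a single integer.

1

1 t-Assibilation: no change — [napbepgu]
2 Progressive Voicing Assimilation: [napbepgu] → [nappepku]
3 Degemination: [nappepku] → [napepku]
Rule 3 changed 1 position(s).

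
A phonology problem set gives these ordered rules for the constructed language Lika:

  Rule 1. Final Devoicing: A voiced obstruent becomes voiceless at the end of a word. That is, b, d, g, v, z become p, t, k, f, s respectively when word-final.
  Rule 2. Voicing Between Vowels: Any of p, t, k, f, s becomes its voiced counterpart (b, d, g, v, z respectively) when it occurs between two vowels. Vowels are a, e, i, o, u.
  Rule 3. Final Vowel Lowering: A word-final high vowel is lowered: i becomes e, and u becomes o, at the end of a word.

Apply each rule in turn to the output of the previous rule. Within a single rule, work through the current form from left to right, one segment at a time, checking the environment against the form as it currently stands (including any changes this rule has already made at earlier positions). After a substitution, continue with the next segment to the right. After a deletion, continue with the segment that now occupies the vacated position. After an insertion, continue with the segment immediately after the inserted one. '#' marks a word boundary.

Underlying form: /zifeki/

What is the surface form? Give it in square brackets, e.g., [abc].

[zivege]

Rule 1 Final Devoicing: no change — [zifeki]
Rule 2 Voicing Between Vowels: [zifeki] → [zivegi]
Rule 3 Final Vowel Lowering: [zivegi] → [zivege]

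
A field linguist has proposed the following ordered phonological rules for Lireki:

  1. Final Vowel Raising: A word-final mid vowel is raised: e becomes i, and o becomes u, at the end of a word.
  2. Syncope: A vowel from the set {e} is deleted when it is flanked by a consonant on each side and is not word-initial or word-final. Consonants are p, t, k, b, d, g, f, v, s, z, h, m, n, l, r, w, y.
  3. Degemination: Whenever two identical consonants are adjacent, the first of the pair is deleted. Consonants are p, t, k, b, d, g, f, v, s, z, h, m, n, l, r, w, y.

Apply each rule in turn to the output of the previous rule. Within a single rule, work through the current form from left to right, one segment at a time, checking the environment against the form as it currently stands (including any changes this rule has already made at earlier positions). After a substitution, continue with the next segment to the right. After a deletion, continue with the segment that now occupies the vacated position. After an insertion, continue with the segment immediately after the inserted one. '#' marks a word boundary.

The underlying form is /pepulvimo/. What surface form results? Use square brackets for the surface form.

1 Final Vowel Raising: [pepulvimo] → [pepulvimu]
2 Syncope: [pepulvimu] → [ppulvimu]
3 Degemination: [ppulvimu] → [pulvimu]

[pulvimu]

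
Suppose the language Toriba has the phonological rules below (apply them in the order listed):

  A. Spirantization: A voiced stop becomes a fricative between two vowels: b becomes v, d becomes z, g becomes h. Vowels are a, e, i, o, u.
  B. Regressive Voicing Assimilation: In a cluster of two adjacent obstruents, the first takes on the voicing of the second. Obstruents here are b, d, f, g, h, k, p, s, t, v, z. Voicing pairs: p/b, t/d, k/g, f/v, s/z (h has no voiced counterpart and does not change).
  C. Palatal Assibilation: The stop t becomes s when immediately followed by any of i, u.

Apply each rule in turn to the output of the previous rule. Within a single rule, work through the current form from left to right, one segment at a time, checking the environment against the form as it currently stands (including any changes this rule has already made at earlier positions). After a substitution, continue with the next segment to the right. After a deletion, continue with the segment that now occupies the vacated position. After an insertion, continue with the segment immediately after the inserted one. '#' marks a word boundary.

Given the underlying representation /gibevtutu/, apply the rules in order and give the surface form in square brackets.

[givefsusu]

A Spirantization: [gibevtutu] → [givevtutu]
B Regressive Voicing Assimilation: [givevtutu] → [giveftutu]
C Palatal Assibilation: [giveftutu] → [givefsusu]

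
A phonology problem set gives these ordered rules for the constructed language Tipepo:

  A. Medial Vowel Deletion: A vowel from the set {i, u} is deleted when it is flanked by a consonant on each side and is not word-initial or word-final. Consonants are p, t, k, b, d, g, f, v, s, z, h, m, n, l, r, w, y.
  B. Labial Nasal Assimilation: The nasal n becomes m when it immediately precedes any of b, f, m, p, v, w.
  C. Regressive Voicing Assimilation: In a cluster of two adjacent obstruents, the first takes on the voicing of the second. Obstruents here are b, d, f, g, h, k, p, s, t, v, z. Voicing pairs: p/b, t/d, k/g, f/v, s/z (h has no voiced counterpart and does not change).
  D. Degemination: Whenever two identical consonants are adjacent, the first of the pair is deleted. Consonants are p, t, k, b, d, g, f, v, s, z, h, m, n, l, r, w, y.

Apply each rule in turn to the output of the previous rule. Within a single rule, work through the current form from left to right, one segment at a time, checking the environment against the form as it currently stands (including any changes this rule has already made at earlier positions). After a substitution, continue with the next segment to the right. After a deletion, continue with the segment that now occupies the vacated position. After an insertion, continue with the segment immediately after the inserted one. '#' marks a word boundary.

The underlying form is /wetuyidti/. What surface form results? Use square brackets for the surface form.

A Medial Vowel Deletion: [wetuyidti] → [wetydti]
B Labial Nasal Assimilation: no change — [wetydti]
C Regressive Voicing Assimilation: [wetydti] → [wetytti]
D Degemination: [wetytti] → [wetyti]

[wetyti]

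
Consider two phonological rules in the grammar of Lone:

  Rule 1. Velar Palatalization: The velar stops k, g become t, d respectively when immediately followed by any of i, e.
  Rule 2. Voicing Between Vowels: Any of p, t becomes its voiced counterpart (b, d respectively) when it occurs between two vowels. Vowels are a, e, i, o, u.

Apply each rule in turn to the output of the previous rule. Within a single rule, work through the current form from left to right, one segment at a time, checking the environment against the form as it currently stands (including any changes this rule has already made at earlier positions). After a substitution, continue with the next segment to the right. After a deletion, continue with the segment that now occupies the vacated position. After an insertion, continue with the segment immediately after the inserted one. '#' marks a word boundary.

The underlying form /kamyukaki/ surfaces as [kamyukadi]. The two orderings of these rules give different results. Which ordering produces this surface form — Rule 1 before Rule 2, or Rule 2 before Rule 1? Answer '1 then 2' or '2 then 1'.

Order 1 then 2:
  1 Velar Palatalization: [kamyukaki] → [kamyukati]
  2 Voicing Between Vowels: [kamyukati] → [kamyukadi]
  result: [kamyukadi]
Order 2 then 1:
  2 Voicing Between Vowels: no change — [kamyukaki]
  1 Velar Palatalization: [kamyukaki] → [kamyukati]
  result: [kamyukati]

1 then 2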